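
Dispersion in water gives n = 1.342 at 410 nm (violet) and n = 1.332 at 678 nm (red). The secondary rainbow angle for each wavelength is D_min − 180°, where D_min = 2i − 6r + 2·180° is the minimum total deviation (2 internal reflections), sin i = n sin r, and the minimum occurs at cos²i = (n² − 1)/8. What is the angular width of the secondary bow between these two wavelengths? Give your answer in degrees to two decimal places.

2.59°

At 410 nm (n = 1.342): cos²i = 0.10012 → i = 71.554°, r = 44.981°, D_min = 233.222°, rainbow angle = 53.222°.
At 678 nm (n = 1.332): cos²i = 0.09678 → i = 71.875°, r = 45.520°, D_min = 230.628°, rainbow angle = 50.628°.
Angular width = |53.222° − 50.628°| = 2.594°.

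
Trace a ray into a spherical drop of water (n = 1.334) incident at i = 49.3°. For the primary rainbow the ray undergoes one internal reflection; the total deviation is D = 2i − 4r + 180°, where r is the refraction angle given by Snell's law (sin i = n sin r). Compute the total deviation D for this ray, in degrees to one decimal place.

140.1°

sin r = sin 49.3° / 1.334 = 0.7581/1.334 = 0.5683; r = 34.63°.
D = 2·49.3° − 4·34.63° + 180° = 98.60° − 138.53° + 180° = 140.07°.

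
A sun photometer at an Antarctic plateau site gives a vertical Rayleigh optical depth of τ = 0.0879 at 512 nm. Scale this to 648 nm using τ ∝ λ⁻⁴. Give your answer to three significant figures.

0.0343

τ(648 nm) = τ(512 nm) × (512/648)⁴ = 0.0879 × (0.7901)⁴ = 0.0879 × 0.3897 = 0.0343.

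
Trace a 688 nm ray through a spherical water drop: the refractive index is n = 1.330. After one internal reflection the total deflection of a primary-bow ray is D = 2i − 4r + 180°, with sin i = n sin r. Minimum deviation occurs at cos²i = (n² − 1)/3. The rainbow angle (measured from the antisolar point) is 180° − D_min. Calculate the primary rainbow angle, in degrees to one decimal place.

42.5°

cos²i = (1.76890 − 1)/3 = 0.25630; i = arccos(0.50626) = 59.585°.
sin r = sin 59.585°/1.330 = 0.64841; r = 40.422°.
D_min = 2·59.585° − 4·40.422° + 180° = 137.484°.
Rainbow angle = 180° − D_min = 42.516°.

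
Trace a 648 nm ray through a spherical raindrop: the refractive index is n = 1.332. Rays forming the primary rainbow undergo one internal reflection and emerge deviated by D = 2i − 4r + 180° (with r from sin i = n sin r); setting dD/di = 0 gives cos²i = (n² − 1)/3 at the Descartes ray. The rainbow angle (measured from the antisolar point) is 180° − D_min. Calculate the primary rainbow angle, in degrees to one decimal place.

cos²i = (1.77422 − 1)/3 = 0.25807; i = arccos(0.50801) = 59.469°.
sin r = sin 59.469°/1.332 = 0.64666; r = 40.290°.
D_min = 2·59.469° − 4·40.290° + 180° = 137.776°.
Rainbow angle = 180° − D_min = 42.224°.

42.2°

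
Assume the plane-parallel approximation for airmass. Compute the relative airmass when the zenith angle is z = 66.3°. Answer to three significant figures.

2.49

X = sec z = 1/cos 66.3° = 1/0.4019 = 2.4879.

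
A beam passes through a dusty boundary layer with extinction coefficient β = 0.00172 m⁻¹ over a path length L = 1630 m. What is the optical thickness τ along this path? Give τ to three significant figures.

2.80

τ = β·L = 0.00172 × 1630 = 2.8036.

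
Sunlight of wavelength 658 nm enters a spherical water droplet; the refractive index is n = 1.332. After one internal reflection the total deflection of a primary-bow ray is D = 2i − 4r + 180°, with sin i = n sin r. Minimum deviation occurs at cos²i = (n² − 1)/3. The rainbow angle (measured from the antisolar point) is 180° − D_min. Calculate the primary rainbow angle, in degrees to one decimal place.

42.2°

cos²i = (1.77422 − 1)/3 = 0.25807; i = arccos(0.50801) = 59.469°.
sin r = sin 59.469°/1.332 = 0.64666; r = 40.290°.
D_min = 2·59.469° − 4·40.290° + 180° = 137.776°.
Rainbow angle = 180° − D_min = 42.224°.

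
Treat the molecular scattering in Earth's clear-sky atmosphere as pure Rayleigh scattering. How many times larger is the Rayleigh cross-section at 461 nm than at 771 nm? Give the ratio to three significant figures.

Rayleigh scattering ∝ λ⁻⁴, so the ratio of coefficients is the inverse fourth power of the wavelength ratio.
σ(461)/σ(771) = (771/461)⁴ = (1.6725)⁴ = 7.824.

7.82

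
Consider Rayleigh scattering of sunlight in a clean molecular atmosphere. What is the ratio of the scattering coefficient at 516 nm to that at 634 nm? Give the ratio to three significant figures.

Rayleigh scattering ∝ λ⁻⁴, so the ratio of coefficients is the inverse fourth power of the wavelength ratio.
σ(516)/σ(634) = (634/516)⁴ = (1.2287)⁴ = 2.279.

2.28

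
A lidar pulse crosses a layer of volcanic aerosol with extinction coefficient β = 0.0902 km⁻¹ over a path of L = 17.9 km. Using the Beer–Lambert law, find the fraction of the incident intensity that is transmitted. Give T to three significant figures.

τ = β·L = 0.0902 × 17.9 = 1.6146.
T = exp(−1.6146) = 0.1990.

0.199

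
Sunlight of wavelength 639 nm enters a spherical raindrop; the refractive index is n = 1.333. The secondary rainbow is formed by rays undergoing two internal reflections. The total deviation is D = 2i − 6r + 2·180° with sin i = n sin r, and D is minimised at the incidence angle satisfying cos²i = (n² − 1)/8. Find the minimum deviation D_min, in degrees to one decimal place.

cos²i = (1.77689 − 1)/8 = 0.09711; i = arccos(0.31163) = 71.843°.
sin r = sin 71.843°/1.333 = 0.71283; r = 45.466°.
D_min = 2·71.843° − 6·45.466° + 360° = 230.891°.

230.9°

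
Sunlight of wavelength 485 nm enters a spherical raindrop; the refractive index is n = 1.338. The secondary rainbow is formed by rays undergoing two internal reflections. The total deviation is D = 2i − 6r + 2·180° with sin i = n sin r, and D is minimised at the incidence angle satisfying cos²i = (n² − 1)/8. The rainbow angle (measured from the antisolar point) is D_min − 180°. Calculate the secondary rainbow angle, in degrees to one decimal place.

cos²i = (1.79024 − 1)/8 = 0.09878; i = arccos(0.31429) = 71.682°.
sin r = sin 71.682°/1.338 = 0.70951; r = 45.195°.
D_min = 2·71.682° − 6·45.195° + 360° = 232.193°.
Rainbow angle = D_min − 180° = 52.193°.

52.2°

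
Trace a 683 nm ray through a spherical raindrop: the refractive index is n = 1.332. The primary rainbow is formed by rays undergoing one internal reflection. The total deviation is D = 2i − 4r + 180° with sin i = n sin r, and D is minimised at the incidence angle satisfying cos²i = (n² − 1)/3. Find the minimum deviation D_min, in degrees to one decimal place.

cos²i = (1.77422 − 1)/3 = 0.25807; i = arccos(0.50801) = 59.469°.
sin r = sin 59.469°/1.332 = 0.64666; r = 40.290°.
D_min = 2·59.469° − 4·40.290° + 180° = 137.776°.

137.8°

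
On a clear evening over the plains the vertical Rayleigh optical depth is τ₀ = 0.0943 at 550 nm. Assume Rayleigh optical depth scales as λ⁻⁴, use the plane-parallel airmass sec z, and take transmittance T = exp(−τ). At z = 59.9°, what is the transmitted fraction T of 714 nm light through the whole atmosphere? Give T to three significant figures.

0.936

sec 59.9° = 1.9940.
τ = 0.0943 × (550/714)⁴ × 1.9940 = 0.0943 × 0.3521 × 1.9940 = 0.0662.
T = exp(−0.0662) = 0.9359.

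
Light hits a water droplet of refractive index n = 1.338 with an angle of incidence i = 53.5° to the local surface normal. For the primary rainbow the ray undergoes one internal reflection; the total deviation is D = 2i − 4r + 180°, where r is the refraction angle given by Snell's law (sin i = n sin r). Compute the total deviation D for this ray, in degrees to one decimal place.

139.3°

sin r = sin 53.5° / 1.338 = 0.8039/1.338 = 0.6008; r = 36.93°.
D = 2·53.5° − 4·36.93° + 180° = 107.00° − 147.71° + 180° = 139.29°.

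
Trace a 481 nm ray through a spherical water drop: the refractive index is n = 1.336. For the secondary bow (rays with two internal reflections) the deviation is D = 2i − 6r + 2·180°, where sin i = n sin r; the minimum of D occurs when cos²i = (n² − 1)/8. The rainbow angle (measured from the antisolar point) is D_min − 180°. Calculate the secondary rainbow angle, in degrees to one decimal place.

51.7°

cos²i = (1.78490 − 1)/8 = 0.09811; i = arccos(0.31323) = 71.746°.
sin r = sin 71.746°/1.336 = 0.71084; r = 45.303°.
D_min = 2·71.746° − 6·45.303° + 360° = 231.674°.
Rainbow angle = D_min − 180° = 51.674°.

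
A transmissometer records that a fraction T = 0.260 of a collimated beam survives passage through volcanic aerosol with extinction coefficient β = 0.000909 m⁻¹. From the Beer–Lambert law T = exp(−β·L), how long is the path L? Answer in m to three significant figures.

1480 m

Beer–Lambert: T = exp(−βL) ⇒ L = −ln(T)/β = −ln(0.260)/0.000909 = 1.3471/0.000909 = 1482 m.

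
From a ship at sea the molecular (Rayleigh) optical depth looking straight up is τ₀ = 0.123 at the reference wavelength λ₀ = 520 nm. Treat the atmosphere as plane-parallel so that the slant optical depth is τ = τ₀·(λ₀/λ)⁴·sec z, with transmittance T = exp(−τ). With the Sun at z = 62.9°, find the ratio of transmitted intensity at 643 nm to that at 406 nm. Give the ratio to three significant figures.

Airmass: sec 62.9° = 2.1952.
τ(643 nm) = 0.123 × (520/643)⁴ × 2.1952 = 0.123 × 0.4277 × 2.1952 = 0.1155.
τ(406 nm) = 0.123 × (520/406)⁴ × 2.1952 = 0.123 × 2.6910 × 2.1952 = 0.7266.
T(643)/T(406) = exp(τ_B − τ_A) = exp(0.6111) = 1.8424.

1.84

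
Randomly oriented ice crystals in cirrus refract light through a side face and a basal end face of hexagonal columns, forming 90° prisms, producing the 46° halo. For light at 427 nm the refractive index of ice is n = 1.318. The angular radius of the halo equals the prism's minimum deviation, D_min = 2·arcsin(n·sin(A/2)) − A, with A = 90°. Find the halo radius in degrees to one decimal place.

n·sin(A/2) = 1.318 × sin 45° = 1.318 × 0.7071 = 0.9320.
D_min = 2·arcsin(0.9320) − 90° = 2 × 68.743° − 90° = 47.487°.

47.5°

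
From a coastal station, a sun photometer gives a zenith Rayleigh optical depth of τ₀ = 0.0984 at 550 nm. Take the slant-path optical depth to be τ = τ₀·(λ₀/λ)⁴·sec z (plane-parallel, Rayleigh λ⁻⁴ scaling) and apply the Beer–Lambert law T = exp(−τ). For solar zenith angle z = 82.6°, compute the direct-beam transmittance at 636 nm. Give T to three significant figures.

0.652

sec 82.6° = 7.7642.
τ = 0.0984 × (550/636)⁴ × 7.7642 = 0.0984 × 0.5593 × 7.7642 = 0.4273.
T = exp(−0.4273) = 0.6523.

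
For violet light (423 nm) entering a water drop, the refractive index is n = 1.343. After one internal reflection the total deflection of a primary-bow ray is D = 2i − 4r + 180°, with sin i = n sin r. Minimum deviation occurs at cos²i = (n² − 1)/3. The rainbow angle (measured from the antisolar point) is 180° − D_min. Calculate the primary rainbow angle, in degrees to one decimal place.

40.6°

cos²i = (1.80365 − 1)/3 = 0.26788; i = arccos(0.51757) = 58.830°.
sin r = sin 58.830°/1.343 = 0.63711; r = 39.577°.
D_min = 2·58.830° − 4·39.577° + 180° = 139.354°.
Rainbow angle = 180° − D_min = 40.646°.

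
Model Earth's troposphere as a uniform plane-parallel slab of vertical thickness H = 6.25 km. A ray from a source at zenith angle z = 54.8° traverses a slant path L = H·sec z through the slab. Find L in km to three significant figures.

10.8 km

sec z = 1/cos 54.8° = 1.7348.
L = 6.25 × 1.7348 = 10.843 km.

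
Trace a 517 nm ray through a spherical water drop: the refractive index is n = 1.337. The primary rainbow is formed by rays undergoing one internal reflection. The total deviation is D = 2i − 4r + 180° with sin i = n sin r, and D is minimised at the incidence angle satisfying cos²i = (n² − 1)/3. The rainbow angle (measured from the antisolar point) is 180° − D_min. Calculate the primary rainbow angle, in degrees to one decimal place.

cos²i = (1.78757 − 1)/3 = 0.26252; i = arccos(0.51237) = 59.178°.
sin r = sin 59.178°/1.337 = 0.64231; r = 39.964°.
D_min = 2·59.178° − 4·39.964° + 180° = 138.500°.
Rainbow angle = 180° − D_min = 41.500°.

41.5°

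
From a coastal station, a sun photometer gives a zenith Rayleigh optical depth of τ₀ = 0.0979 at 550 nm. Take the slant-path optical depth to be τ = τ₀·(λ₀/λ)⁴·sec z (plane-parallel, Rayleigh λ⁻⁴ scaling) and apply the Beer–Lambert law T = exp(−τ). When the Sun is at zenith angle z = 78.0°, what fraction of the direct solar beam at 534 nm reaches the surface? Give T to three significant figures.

sec 78.0° = 4.8097.
τ = 0.0979 × (550/534)⁴ × 4.8097 = 0.0979 × 1.1253 × 4.8097 = 0.5299.
T = exp(−0.5299) = 0.5887.

0.589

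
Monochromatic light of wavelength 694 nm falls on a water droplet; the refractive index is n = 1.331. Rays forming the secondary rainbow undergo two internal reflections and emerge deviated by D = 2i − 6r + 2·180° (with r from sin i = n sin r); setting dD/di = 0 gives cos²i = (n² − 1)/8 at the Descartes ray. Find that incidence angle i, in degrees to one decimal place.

cos²i = (1.331² − 1)/8 = (1.77156 − 1)/8 = 0.09645.
cos i = 0.31056, so i = 71.907°.

71.9°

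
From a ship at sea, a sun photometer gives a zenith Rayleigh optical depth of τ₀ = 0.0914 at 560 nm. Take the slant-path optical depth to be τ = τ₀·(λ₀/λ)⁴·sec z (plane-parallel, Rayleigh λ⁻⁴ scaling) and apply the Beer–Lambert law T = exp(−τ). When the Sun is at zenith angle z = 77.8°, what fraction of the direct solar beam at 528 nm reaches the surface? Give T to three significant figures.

sec 77.8° = 4.7321.
τ = 0.0914 × (560/528)⁴ × 4.7321 = 0.0914 × 1.2654 × 4.7321 = 0.5473.
T = exp(−0.5473) = 0.5785.

0.579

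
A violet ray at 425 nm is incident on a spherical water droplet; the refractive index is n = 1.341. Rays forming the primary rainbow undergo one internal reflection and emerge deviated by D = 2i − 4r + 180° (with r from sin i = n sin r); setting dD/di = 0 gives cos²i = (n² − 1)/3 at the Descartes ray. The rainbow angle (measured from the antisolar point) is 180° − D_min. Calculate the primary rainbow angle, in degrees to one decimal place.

cos²i = (1.79828 − 1)/3 = 0.26609; i = arccos(0.51584) = 58.946°.
sin r = sin 58.946°/1.341 = 0.63884; r = 39.705°.
D_min = 2·58.946° − 4·39.705° + 180° = 139.071°.
Rainbow angle = 180° − D_min = 40.929°.

40.9°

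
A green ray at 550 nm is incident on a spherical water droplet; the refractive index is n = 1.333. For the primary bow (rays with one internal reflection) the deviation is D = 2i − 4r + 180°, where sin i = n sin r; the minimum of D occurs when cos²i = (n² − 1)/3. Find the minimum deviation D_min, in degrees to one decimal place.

cos²i = (1.77689 − 1)/3 = 0.25896; i = arccos(0.50888) = 59.410°.
sin r = sin 59.410°/1.333 = 0.64579; r = 40.225°.
D_min = 2·59.410° − 4·40.225° + 180° = 137.922°.

137.9°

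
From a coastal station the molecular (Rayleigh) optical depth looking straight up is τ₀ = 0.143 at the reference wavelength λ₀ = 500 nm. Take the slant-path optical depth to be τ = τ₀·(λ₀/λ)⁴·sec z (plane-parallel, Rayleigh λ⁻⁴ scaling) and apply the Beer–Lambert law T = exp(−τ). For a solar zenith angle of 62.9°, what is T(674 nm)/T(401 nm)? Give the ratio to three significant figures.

1.94

Airmass: sec 62.9° = 2.1952.
τ(674 nm) = 0.143 × (500/674)⁴ × 2.1952 = 0.143 × 0.3029 × 2.1952 = 0.0951.
τ(401 nm) = 0.143 × (500/401)⁴ × 2.1952 = 0.143 × 2.4171 × 2.1952 = 0.7588.
T(674)/T(401) = exp(τ_B − τ_A) = exp(0.6637) = 1.9420.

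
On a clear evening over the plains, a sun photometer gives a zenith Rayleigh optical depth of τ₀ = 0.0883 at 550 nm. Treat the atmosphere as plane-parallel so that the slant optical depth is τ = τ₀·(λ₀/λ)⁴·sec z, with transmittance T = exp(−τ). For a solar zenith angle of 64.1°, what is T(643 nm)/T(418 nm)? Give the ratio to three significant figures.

1.64

Airmass: sec 64.1° = 2.2894.
τ(643 nm) = 0.0883 × (550/643)⁴ × 2.2894 = 0.0883 × 0.5353 × 2.2894 = 0.1082.
τ(418 nm) = 0.0883 × (550/418)⁴ × 2.2894 = 0.0883 × 2.9974 × 2.2894 = 0.6059.
T(643)/T(418) = exp(τ_B − τ_A) = exp(0.4977) = 1.6450.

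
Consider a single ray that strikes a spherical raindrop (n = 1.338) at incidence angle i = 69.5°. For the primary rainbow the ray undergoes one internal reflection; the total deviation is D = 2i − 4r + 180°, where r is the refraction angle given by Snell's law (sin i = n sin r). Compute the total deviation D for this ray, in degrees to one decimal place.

141.3°

sin r = sin 69.5° / 1.338 = 0.9367/1.338 = 0.7001; r = 44.43°.
D = 2·69.5° − 4·44.43° + 180° = 139.00° − 177.73° + 180° = 141.27°.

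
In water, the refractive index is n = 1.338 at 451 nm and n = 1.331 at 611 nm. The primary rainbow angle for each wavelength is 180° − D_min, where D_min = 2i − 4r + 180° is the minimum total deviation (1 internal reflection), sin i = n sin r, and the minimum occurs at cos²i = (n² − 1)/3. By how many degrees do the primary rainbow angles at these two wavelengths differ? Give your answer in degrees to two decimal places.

At 451 nm (n = 1.338): cos²i = 0.26341 → i = 59.120°, r = 39.899°, D_min = 138.643°, rainbow angle = 41.357°.
At 611 nm (n = 1.331): cos²i = 0.25719 → i = 59.527°, r = 40.356°, D_min = 137.630°, rainbow angle = 42.370°.
Angular width = |41.357° − 42.370°| = 1.013°.

1.01°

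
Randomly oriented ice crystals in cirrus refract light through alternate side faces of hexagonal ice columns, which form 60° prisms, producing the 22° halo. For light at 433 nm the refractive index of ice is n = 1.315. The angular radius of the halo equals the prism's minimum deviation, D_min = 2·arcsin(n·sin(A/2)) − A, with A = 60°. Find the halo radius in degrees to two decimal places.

n·sin(A/2) = 1.315 × sin 30° = 1.315 × 0.5000 = 0.6575.
D_min = 2·arcsin(0.6575) − 60° = 2 × 41.109° − 60° = 22.219°.

22.22°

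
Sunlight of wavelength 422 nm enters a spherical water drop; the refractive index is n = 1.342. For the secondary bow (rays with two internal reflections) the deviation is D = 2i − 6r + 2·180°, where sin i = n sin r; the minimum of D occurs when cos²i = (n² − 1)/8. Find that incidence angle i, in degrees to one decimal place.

71.6°

cos²i = (1.342² − 1)/8 = (1.80096 − 1)/8 = 0.10012.
cos i = 0.31642, so i = 71.554°.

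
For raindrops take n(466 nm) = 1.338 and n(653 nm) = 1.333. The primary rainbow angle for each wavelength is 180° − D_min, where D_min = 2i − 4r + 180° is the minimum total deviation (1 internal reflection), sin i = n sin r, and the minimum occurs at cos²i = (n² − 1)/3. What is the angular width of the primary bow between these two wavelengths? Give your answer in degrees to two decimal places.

0.72°

At 466 nm (n = 1.338): cos²i = 0.26341 → i = 59.120°, r = 39.899°, D_min = 138.643°, rainbow angle = 41.357°.
At 653 nm (n = 1.333): cos²i = 0.25896 → i = 59.410°, r = 40.225°, D_min = 137.922°, rainbow angle = 42.078°.
Angular width = |41.357° − 42.078°| = 0.722°.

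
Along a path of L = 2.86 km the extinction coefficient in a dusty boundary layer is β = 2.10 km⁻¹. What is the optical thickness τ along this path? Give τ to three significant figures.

6.01

τ = β·L = 2.10 × 2.86 = 6.0060.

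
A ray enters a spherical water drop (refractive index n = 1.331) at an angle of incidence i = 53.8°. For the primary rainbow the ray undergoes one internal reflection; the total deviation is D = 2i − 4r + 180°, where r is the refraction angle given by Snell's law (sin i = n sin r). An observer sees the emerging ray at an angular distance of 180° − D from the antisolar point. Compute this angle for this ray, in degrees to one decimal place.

sin r = sin 53.8° / 1.331 = 0.8070/1.331 = 0.6063; r = 37.32°.
D = 2·53.8° − 4·37.32° + 180° = 107.60° − 149.28° + 180° = 138.32°.
Angle from antisolar point = 180° − D = 41.68°.

41.7°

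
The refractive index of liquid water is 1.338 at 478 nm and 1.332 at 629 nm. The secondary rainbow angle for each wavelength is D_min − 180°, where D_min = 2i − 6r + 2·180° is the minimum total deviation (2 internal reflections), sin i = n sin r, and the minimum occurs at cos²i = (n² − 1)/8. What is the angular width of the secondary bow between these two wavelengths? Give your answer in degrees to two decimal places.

1.56°

At 478 nm (n = 1.338): cos²i = 0.09878 → i = 71.682°, r = 45.195°, D_min = 232.193°, rainbow angle = 52.193°.
At 629 nm (n = 1.332): cos²i = 0.09678 → i = 71.875°, r = 45.520°, D_min = 230.628°, rainbow angle = 50.628°.
Angular width = |52.193° − 50.628°| = 1.564°.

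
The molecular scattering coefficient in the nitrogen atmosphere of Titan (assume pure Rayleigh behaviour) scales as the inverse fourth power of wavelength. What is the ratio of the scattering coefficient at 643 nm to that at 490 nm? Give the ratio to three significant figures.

0.337

Rayleigh scattering ∝ λ⁻⁴, so the ratio of coefficients is the inverse fourth power of the wavelength ratio.
σ(643)/σ(490) = (490/643)⁴ = (0.7621)⁴ = 0.3372.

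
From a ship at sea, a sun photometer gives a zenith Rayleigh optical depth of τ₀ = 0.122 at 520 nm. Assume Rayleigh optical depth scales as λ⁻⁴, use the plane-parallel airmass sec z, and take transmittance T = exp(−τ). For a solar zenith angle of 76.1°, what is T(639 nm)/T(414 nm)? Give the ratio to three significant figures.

2.83

Airmass: sec 76.1° = 4.1627.
τ(639 nm) = 0.122 × (520/639)⁴ × 4.1627 = 0.122 × 0.4385 × 4.1627 = 0.2227.
τ(414 nm) = 0.122 × (520/414)⁴ × 4.1627 = 0.122 × 2.4889 × 4.1627 = 1.2640.
T(639)/T(414) = exp(τ_B − τ_A) = exp(1.0413) = 2.8329.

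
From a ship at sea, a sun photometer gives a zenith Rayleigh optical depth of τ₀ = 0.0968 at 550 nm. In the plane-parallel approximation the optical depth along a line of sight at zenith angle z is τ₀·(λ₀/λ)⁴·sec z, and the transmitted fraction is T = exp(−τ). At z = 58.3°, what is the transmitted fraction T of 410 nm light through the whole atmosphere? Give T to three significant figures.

sec 58.3° = 1.9031.
τ = 0.0968 × (550/410)⁴ × 1.9031 = 0.0968 × 3.2383 × 1.9031 = 0.5965.
T = exp(−0.5965) = 0.5507.

0.551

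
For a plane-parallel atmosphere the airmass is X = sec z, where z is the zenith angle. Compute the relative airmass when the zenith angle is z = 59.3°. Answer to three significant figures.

X = sec z = 1/cos 59.3° = 1/0.5105 = 1.9587.

1.96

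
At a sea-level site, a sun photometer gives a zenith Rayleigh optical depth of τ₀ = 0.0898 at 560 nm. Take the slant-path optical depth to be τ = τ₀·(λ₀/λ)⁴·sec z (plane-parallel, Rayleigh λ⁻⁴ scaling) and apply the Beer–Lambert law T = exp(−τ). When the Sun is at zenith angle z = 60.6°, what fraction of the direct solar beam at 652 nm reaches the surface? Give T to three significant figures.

0.905

sec 60.6° = 2.0371.
τ = 0.0898 × (560/652)⁴ × 2.0371 = 0.0898 × 0.5442 × 2.0371 = 0.0996.
T = exp(−0.0996) = 0.9052.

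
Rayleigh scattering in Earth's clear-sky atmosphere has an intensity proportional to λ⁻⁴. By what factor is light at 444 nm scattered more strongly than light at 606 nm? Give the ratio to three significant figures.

Rayleigh scattering ∝ λ⁻⁴, so the ratio of coefficients is the inverse fourth power of the wavelength ratio.
σ(444)/σ(606) = (606/444)⁴ = (1.3649)⁴ = 3.47.

3.47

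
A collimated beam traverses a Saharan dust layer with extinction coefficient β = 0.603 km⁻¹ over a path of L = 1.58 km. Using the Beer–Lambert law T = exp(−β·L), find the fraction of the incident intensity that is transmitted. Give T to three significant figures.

0.386

τ = β·L = 0.603 × 1.58 = 0.9527.
T = exp(−0.9527) = 0.3857.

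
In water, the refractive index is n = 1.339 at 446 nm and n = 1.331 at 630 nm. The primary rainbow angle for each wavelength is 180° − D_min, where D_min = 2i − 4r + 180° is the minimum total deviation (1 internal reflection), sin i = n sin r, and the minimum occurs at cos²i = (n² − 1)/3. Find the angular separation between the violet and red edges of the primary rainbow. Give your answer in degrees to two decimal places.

At 446 nm (n = 1.339): cos²i = 0.26431 → i = 59.062°, r = 39.834°, D_min = 138.786°, rainbow angle = 41.214°.
At 630 nm (n = 1.331): cos²i = 0.25719 → i = 59.527°, r = 40.356°, D_min = 137.630°, rainbow angle = 42.370°.
Angular width = |41.214° − 42.370°| = 1.156°.

1.16°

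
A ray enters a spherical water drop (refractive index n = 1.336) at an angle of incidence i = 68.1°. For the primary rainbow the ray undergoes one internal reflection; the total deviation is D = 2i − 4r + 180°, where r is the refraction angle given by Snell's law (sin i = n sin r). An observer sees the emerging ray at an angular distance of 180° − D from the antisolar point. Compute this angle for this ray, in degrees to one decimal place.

sin r = sin 68.1° / 1.336 = 0.9278/1.336 = 0.6945; r = 43.99°.
D = 2·68.1° − 4·43.99° + 180° = 136.20° − 175.95° + 180° = 140.25°.
Angle from antisolar point = 180° − D = 39.75°.

39.7°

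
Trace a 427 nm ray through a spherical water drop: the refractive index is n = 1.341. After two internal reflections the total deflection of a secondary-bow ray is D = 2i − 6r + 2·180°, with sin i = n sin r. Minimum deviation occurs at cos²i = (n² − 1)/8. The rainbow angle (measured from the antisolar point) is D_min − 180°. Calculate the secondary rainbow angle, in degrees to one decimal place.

cos²i = (1.79828 − 1)/8 = 0.09979; i = arccos(0.31589) = 71.586°.
sin r = sin 71.586°/1.341 = 0.70753; r = 45.034°.
D_min = 2·71.586° − 6·45.034° + 360° = 232.966°.
Rainbow angle = D_min − 180° = 52.966°.

53.0°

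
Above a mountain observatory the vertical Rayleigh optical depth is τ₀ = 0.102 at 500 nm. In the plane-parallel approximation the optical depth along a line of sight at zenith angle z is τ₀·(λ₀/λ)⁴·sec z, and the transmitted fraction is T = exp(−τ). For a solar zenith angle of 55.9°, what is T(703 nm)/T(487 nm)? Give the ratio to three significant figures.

1.17

Airmass: sec 55.9° = 1.7837.
τ(703 nm) = 0.102 × (500/703)⁴ × 1.7837 = 0.102 × 0.2559 × 1.7837 = 0.0466.
τ(487 nm) = 0.102 × (500/487)⁴ × 1.7837 = 0.102 × 1.1111 × 1.7837 = 0.2022.
T(703)/T(487) = exp(τ_B − τ_A) = exp(0.1556) = 1.1684.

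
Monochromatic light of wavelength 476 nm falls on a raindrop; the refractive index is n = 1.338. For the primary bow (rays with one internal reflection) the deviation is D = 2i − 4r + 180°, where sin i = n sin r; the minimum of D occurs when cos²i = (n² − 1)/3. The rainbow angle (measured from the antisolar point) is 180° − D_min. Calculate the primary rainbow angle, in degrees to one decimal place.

41.4°

cos²i = (1.79024 − 1)/3 = 0.26341; i = arccos(0.51324) = 59.120°.
sin r = sin 59.120°/1.338 = 0.64144; r = 39.899°.
D_min = 2·59.120° − 4·39.899° + 180° = 138.643°.
Rainbow angle = 180° − D_min = 41.357°.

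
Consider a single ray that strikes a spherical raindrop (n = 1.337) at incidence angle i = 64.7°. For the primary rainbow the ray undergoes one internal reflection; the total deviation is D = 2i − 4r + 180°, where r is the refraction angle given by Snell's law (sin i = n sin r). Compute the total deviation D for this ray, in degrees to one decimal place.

139.2°

sin r = sin 64.7° / 1.337 = 0.9041/1.337 = 0.6762; r = 42.55°.
D = 2·64.7° − 4·42.55° + 180° = 129.40° − 170.19° + 180° = 139.21°.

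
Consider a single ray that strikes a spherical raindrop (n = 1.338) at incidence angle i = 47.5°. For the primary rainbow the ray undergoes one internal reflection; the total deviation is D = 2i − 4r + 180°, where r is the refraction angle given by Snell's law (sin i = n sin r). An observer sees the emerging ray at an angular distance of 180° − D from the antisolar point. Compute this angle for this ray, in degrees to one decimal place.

38.8°

sin r = sin 47.5° / 1.338 = 0.7373/1.338 = 0.5510; r = 33.44°.
D = 2·47.5° − 4·33.44° + 180° = 95.00° − 133.75° + 180° = 141.25°.
Angle from antisolar point = 180° − D = 38.75°.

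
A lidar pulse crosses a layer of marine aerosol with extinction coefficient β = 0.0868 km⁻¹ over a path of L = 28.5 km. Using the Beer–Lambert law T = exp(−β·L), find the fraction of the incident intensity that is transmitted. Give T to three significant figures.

τ = β·L = 0.0868 × 28.5 = 2.4738.
T = exp(−2.4738) = 0.0843.

0.0843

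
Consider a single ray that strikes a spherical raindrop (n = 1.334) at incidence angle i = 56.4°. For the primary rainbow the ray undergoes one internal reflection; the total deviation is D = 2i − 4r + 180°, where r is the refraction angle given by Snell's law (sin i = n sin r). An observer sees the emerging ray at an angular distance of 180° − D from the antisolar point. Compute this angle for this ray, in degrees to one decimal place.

41.7°

sin r = sin 56.4° / 1.334 = 0.8329/1.334 = 0.6244; r = 38.64°.
D = 2·56.4° − 4·38.64° + 180° = 112.80° − 154.55° + 180° = 138.25°.
Angle from antisolar point = 180° − D = 41.75°.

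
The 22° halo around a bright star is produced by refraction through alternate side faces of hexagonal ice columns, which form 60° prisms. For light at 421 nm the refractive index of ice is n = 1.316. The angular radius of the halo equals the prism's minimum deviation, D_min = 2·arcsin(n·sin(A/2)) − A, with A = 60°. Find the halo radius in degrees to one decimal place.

n·sin(A/2) = 1.316 × sin 30° = 1.316 × 0.5000 = 0.6580.
D_min = 2·arcsin(0.6580) − 60° = 2 × 41.148° − 60° = 22.295°.

22.3°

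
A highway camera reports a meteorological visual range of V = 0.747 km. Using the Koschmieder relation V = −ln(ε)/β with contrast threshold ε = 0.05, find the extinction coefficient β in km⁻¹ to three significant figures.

4.01 km⁻¹

β = −ln(0.05) / V = 2.996 / 0.747 = 4.0104 km⁻¹.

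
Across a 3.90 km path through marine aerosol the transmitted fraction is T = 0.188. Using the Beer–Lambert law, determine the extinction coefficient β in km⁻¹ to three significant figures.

0.429 km⁻¹

Beer–Lambert: T = exp(−βL) ⇒ β = −ln(T)/L = −ln(0.188)/3.90 = 1.6713/3.90 = 0.4285 km⁻¹.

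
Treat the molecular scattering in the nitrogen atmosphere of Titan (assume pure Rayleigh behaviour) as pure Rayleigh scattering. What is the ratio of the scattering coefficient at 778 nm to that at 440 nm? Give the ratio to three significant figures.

0.102

Rayleigh scattering ∝ λ⁻⁴, so the ratio of coefficients is the inverse fourth power of the wavelength ratio.
σ(778)/σ(440) = (440/778)⁴ = (0.5656)⁴ = 0.1023.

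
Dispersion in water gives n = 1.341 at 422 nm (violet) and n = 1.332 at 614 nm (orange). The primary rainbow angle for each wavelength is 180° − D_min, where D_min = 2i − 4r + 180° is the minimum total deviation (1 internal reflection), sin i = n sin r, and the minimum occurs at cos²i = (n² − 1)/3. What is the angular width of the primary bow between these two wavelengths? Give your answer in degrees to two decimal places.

1.29°

At 422 nm (n = 1.341): cos²i = 0.26609 → i = 58.946°, r = 39.705°, D_min = 139.071°, rainbow angle = 40.929°.
At 614 nm (n = 1.332): cos²i = 0.25807 → i = 59.469°, r = 40.290°, D_min = 137.776°, rainbow angle = 42.224°.
Angular width = |40.929° − 42.224°| = 1.295°.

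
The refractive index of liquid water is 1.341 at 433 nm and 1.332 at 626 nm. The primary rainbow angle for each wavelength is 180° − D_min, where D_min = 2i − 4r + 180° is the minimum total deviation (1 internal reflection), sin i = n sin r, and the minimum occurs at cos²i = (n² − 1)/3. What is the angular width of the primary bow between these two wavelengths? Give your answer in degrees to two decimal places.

1.29°

At 433 nm (n = 1.341): cos²i = 0.26609 → i = 58.946°, r = 39.705°, D_min = 139.071°, rainbow angle = 40.929°.
At 626 nm (n = 1.332): cos²i = 0.25807 → i = 59.469°, r = 40.290°, D_min = 137.776°, rainbow angle = 42.224°.
Angular width = |40.929° − 42.224°| = 1.295°.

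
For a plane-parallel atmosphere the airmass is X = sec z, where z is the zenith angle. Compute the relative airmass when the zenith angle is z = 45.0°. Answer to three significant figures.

X = sec z = 1/cos 45.0° = 1/0.7071 = 1.4142.

1.41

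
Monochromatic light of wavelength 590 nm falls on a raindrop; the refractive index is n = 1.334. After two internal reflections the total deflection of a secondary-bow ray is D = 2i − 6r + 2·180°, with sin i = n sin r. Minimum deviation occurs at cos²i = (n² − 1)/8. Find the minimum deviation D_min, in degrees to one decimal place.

cos²i = (1.77956 − 1)/8 = 0.09744; i = arccos(0.31216) = 71.810°.
sin r = sin 71.810°/1.334 = 0.71217; r = 45.411°.
D_min = 2·71.810° − 6·45.411° + 360° = 231.153°.

231.2°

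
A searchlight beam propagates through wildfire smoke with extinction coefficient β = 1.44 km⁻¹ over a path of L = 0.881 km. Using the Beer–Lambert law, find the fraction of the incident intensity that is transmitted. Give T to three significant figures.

0.281

τ = β·L = 1.44 × 0.881 = 1.2686.
T = exp(−1.2686) = 0.2812.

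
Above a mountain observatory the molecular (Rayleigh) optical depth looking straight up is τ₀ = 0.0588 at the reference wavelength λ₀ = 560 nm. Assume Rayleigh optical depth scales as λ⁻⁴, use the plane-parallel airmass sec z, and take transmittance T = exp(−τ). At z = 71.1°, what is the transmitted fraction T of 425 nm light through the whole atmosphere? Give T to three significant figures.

sec 71.1° = 3.0872.
τ = 0.0588 × (560/425)⁴ × 3.0872 = 0.0588 × 3.0144 × 3.0872 = 0.5472.
T = exp(−0.5472) = 0.5786.

0.579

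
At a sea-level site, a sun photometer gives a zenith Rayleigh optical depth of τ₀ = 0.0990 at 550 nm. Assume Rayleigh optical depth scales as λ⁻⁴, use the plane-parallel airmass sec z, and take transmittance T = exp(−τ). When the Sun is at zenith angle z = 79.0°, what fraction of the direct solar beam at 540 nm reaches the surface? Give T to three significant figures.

0.572

sec 79.0° = 5.2408.
τ = 0.0990 × (550/540)⁴ × 5.2408 = 0.0990 × 1.0762 × 5.2408 = 0.5584.
T = exp(−0.5584) = 0.5721.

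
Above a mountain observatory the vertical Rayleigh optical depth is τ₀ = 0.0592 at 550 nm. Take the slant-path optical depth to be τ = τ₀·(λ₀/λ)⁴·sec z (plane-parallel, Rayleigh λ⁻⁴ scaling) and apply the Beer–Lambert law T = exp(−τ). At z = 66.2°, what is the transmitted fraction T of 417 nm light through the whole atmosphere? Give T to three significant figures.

0.641

sec 66.2° = 2.4780.
τ = 0.0592 × (550/417)⁴ × 2.4780 = 0.0592 × 3.0263 × 2.4780 = 0.4440.
T = exp(−0.4440) = 0.6415.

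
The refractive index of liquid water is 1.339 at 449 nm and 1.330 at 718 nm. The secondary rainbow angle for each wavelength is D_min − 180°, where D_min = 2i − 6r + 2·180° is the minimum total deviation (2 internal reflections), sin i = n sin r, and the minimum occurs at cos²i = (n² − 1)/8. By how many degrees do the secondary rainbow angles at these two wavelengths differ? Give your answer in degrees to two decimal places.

At 449 nm (n = 1.339): cos²i = 0.09912 → i = 71.650°, r = 45.141°, D_min = 232.451°, rainbow angle = 52.451°.
At 718 nm (n = 1.330): cos²i = 0.09611 → i = 71.940°, r = 45.630°, D_min = 230.101°, rainbow angle = 50.101°.
Angular width = |52.451° − 50.101°| = 2.350°.

2.35°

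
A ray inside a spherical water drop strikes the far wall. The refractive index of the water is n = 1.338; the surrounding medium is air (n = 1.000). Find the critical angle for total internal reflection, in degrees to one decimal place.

48.4°

sin θ_c = n_air / n = 1.000 / 1.338 = 0.7474.
θ_c = arcsin(0.7474) = 48.36°.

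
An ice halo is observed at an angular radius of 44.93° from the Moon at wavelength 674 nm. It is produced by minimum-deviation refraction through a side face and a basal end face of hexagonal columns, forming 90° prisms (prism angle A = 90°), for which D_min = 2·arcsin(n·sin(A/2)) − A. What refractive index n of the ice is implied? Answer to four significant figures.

1.306

Rearranging: n = sin((D_min + A)/2) / sin(A/2).
(D_min + A)/2 = (44.93° + 90°)/2 = 67.465°.
n = sin 67.465° / sin 45° = 0.9236 / 0.7071 = 1.3062.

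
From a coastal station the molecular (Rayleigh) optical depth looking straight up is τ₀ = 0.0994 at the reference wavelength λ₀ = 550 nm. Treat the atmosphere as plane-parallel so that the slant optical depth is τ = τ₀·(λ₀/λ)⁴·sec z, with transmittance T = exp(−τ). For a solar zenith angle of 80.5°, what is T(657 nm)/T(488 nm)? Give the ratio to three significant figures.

Airmass: sec 80.5° = 6.0589.
τ(657 nm) = 0.0994 × (550/657)⁴ × 6.0589 = 0.0994 × 0.4911 × 6.0589 = 0.2958.
τ(488 nm) = 0.0994 × (550/488)⁴ × 6.0589 = 0.0994 × 1.6135 × 6.0589 = 0.9717.
T(657)/T(488) = exp(τ_B − τ_A) = exp(0.6760) = 1.9659.

1.97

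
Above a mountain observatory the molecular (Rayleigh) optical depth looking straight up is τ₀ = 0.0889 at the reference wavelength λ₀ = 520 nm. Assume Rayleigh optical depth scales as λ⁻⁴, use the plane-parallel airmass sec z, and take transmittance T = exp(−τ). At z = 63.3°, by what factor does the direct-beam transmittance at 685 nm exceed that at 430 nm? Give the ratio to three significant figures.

1.43

Airmass: sec 63.3° = 2.2256.
τ(685 nm) = 0.0889 × (520/685)⁴ × 2.2256 = 0.0889 × 0.3321 × 2.2256 = 0.0657.
τ(430 nm) = 0.0889 × (520/430)⁴ × 2.2256 = 0.0889 × 2.1386 × 2.2256 = 0.4231.
T(685)/T(430) = exp(τ_B − τ_A) = exp(0.3574) = 1.4297.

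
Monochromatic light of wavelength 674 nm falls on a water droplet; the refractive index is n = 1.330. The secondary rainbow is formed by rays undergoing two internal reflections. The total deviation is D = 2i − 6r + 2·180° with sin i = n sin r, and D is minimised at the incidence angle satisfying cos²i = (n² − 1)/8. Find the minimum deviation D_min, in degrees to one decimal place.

cos²i = (1.76890 − 1)/8 = 0.09611; i = arccos(0.31002) = 71.940°.
sin r = sin 71.940°/1.330 = 0.71483; r = 45.630°.
D_min = 2·71.940° − 6·45.630° + 360° = 230.101°.

230.1°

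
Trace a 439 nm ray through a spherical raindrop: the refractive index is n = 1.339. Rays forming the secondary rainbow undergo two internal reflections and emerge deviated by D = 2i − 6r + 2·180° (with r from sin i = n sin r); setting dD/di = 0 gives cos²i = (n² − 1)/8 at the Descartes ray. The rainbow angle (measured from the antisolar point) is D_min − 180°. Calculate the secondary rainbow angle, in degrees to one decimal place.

cos²i = (1.79292 − 1)/8 = 0.09912; i = arccos(0.31483) = 71.650°.
sin r = sin 71.650°/1.339 = 0.70885; r = 45.141°.
D_min = 2·71.650° − 6·45.141° + 360° = 232.451°.
Rainbow angle = D_min − 180° = 52.451°.

52.5°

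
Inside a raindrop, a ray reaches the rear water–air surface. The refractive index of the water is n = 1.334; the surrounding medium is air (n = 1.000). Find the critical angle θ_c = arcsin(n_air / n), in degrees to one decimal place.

48.6°

sin θ_c = n_air / n = 1.000 / 1.334 = 0.7496.
θ_c = arcsin(0.7496) = 48.56°.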